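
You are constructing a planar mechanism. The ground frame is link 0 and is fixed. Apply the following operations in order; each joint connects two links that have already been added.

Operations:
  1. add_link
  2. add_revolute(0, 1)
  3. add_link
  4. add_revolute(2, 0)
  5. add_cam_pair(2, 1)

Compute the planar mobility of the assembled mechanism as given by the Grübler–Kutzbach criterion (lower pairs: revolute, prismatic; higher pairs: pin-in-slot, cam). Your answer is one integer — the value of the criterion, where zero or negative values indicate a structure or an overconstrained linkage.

M = 1

link 0 = ground. State L|J1|J2 = 1|0|0
+link1  2|0|0
R(0,1) f=1→J1  2|1|0
+link2  3|1|0
R(2,0) f=1→J1  3|2|0
C(2,1) f=2→J2  3|2|1
M = 3(3−1)−2·2−1 = 6−4−1 = 1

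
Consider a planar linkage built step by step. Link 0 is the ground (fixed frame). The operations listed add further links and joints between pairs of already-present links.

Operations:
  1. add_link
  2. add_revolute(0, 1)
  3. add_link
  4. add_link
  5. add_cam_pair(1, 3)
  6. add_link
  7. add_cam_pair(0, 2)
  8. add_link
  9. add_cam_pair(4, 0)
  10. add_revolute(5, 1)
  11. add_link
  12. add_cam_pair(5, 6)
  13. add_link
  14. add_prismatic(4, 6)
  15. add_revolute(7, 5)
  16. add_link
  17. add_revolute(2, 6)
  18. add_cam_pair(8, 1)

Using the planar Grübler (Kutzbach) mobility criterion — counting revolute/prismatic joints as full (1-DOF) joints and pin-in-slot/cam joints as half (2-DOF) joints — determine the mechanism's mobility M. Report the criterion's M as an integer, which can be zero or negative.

M = 9

link 0 = ground. State L|J1|J2 = 1|0|0
+link1  2|0|0
R(0,1) f=1→J1  2|1|0
+link2  3|1|0
+link3  4|1|0
C(1,3) f=2→J2  4|1|1
+link4  5|1|1
C(0,2) f=2→J2  5|1|2
+link5  6|1|2
C(4,0) f=2→J2  6|1|3
R(5,1) f=1→J1  6|2|3
+link6  7|2|3
C(5,6) f=2→J2  7|2|4
+link7  8|2|4
P(4,6) f=1→J1  8|3|4
R(7,5) f=1→J1  8|4|4
+link8  9|4|4
R(2,6) f=1→J1  9|5|4
C(8,1) f=2→J2  9|5|5
M = 3(9−1)−2·5−5 = 24−10−5 = 9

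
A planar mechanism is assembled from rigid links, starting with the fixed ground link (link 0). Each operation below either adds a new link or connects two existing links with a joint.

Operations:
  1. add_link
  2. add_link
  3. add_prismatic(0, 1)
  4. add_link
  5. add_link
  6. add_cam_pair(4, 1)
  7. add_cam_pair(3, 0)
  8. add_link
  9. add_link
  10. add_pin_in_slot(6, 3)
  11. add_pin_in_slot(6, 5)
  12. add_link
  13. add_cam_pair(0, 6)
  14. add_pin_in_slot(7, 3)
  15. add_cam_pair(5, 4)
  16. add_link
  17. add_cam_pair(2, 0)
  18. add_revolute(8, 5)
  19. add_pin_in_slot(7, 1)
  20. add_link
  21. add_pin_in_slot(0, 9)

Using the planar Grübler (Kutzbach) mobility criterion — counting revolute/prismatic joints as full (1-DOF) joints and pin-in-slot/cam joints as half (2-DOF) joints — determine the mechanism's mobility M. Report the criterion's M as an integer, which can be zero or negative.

M = 13

[1;0;0] (link 0 is ground)
L+ [2;0;0]
L+ [3;0;0]
P(0,1)∈J1 [3;1;0]
L+ [4;1;0]
L+ [5;1;0]
C(4,1)∈J2 [5;1;1]
C(3,0)∈J2 [5;1;2]
L+ [6;1;2]
L+ [7;1;2]
PS(6,3)∈J2 [7;1;3]
PS(6,5)∈J2 [7;1;4]
L+ [8;1;4]
C(0,6)∈J2 [8;1;5]
PS(7,3)∈J2 [8;1;6]
C(5,4)∈J2 [8;1;7]
L+ [9;1;7]
C(2,0)∈J2 [9;1;8]
R(8,5)∈J1 [9;2;8]
PS(7,1)∈J2 [9;2;9]
L+ [10;2;9]
PS(0,9)∈J2 [10;2;10]
mobility = 27 − 4 − 10 = 13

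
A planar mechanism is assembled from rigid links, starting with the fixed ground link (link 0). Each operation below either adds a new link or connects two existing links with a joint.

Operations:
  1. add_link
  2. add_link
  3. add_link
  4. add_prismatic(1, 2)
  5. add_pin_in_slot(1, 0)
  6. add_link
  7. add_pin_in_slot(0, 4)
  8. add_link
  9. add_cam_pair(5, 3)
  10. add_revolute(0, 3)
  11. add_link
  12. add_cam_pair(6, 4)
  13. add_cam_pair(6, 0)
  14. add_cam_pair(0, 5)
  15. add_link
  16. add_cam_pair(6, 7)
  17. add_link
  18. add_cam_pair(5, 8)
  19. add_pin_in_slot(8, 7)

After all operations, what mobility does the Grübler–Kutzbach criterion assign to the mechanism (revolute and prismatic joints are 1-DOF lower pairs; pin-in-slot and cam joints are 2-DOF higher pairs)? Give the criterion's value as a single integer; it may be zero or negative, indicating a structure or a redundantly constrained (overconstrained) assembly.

L=1 J1=0 J2=0
add link → L=2 J1=0 J2=0
add link → L=3 J1=0 J2=0
add link → L=4 J1=0 J2=0
P@1,2 dof=1 J1 → L=4 J1=1 J2=0
PS@1,0 dof=2 J2 → L=4 J1=1 J2=1
add link → L=5 J1=1 J2=1
PS@0,4 dof=2 J2 → L=5 J1=1 J2=2
add link → L=6 J1=1 J2=2
C@5,3 dof=2 J2 → L=6 J1=1 J2=3
R@0,3 dof=1 J1 → L=6 J1=2 J2=3
add link → L=7 J1=2 J2=3
C@6,4 dof=2 J2 → L=7 J1=2 J2=4
C@6,0 dof=2 J2 → L=7 J1=2 J2=5
C@0,5 dof=2 J2 → L=7 J1=2 J2=6
add link → L=8 J1=2 J2=6
C@6,7 dof=2 J2 → L=8 J1=2 J2=7
add link → L=9 J1=2 J2=7
C@5,8 dof=2 J2 → L=9 J1=2 J2=8
PS@8,7 dof=2 J2 → L=9 J1=2 J2=9
M=3(L−1)−2J1−J2=3·8−2·2−9=11

M = 11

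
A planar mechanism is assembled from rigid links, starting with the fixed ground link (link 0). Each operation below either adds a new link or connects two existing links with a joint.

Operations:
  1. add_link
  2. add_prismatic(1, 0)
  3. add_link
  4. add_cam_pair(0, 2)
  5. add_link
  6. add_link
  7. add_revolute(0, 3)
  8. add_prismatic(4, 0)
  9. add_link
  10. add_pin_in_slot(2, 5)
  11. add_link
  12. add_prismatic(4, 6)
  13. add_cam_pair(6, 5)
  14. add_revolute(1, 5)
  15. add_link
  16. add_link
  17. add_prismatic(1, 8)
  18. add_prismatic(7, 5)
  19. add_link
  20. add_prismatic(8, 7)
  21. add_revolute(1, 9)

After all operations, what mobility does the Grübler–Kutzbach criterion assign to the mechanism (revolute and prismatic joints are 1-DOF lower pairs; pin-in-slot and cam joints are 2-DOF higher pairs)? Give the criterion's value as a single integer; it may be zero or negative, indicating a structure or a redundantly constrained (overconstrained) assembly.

ground; <1,0,0>
#1 <2,0,0>
P:1↔0 J1 <2,1,0>
#2 <3,1,0>
C:0↔2 J2 <3,1,1>
#3 <4,1,1>
#4 <5,1,1>
R:0↔3 J1 <5,2,1>
P:4↔0 J1 <5,3,1>
#5 <6,3,1>
PS:2↔5 J2 <6,3,2>
#6 <7,3,2>
P:4↔6 J1 <7,4,2>
C:6↔5 J2 <7,4,3>
R:1↔5 J1 <7,5,3>
#7 <8,5,3>
#8 <9,5,3>
P:1↔8 J1 <9,6,3>
P:7↔5 J1 <9,7,3>
#9 <10,7,3>
P:8↔7 J1 <10,8,3>
R:1↔9 J1 <10,9,3>
3×9 − 2×9 − 1×3 = 6

M = 6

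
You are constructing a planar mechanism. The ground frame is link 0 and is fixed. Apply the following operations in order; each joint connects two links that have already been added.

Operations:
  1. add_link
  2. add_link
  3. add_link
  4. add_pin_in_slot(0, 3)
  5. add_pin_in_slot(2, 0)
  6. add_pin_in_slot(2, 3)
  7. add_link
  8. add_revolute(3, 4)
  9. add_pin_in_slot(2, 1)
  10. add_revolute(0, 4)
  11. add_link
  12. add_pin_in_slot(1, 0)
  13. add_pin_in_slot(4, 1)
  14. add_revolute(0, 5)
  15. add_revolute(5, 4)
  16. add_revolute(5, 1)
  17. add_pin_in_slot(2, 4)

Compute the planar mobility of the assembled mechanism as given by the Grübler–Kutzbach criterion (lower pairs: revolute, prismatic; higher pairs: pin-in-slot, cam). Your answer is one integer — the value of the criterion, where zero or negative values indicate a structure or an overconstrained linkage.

M = -2

ground; <1,0,0>
#1 <2,0,0>
#2 <3,0,0>
#3 <4,0,0>
PS:0↔3 J2 <4,0,1>
PS:2↔0 J2 <4,0,2>
PS:2↔3 J2 <4,0,3>
#4 <5,0,3>
R:3↔4 J1 <5,1,3>
PS:2↔1 J2 <5,1,4>
R:0↔4 J1 <5,2,4>
#5 <6,2,4>
PS:1↔0 J2 <6,2,5>
PS:4↔1 J2 <6,2,6>
R:0↔5 J1 <6,3,6>
R:5↔4 J1 <6,4,6>
R:5↔1 J1 <6,5,6>
PS:2↔4 J2 <6,5,7>
3×5 − 2×5 − 1×7 = -2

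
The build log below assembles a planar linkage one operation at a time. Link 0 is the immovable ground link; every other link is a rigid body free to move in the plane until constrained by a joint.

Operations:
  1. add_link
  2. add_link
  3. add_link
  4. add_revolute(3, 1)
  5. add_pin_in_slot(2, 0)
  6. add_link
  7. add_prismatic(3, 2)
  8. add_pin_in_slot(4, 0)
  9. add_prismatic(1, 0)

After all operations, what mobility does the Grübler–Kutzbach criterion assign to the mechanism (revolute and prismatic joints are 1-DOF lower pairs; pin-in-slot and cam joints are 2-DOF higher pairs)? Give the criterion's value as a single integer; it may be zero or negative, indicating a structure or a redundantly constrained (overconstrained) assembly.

M = 4

[1;0;0] (link 0 is ground)
L+ [2;0;0]
L+ [3;0;0]
L+ [4;0;0]
R(3,1)∈J1 [4;1;0]
PS(2,0)∈J2 [4;1;1]
L+ [5;1;1]
P(3,2)∈J1 [5;2;1]
PS(4,0)∈J2 [5;2;2]
P(1,0)∈J1 [5;3;2]
mobility = 12 − 6 − 2 = 4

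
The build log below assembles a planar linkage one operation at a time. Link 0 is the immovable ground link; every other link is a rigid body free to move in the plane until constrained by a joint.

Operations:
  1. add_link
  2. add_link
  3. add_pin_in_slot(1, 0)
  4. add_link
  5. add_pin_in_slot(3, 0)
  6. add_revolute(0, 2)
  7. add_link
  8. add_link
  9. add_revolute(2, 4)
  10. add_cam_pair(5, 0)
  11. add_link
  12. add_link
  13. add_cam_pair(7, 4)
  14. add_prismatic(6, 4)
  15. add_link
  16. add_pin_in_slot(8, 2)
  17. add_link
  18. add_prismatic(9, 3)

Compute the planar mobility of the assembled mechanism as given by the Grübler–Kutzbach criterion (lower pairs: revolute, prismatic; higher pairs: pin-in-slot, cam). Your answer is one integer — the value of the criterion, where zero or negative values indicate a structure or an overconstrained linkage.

M = 14

L=1 J1=0 J2=0
add link → L=2 J1=0 J2=0
add link → L=3 J1=0 J2=0
PS@1,0 dof=2 J2 → L=3 J1=0 J2=1
add link → L=4 J1=0 J2=1
PS@3,0 dof=2 J2 → L=4 J1=0 J2=2
R@0,2 dof=1 J1 → L=4 J1=1 J2=2
add link → L=5 J1=1 J2=2
add link → L=6 J1=1 J2=2
R@2,4 dof=1 J1 → L=6 J1=2 J2=2
C@5,0 dof=2 J2 → L=6 J1=2 J2=3
add link → L=7 J1=2 J2=3
add link → L=8 J1=2 J2=3
C@7,4 dof=2 J2 → L=8 J1=2 J2=4
P@6,4 dof=1 J1 → L=8 J1=3 J2=4
add link → L=9 J1=3 J2=4
PS@8,2 dof=2 J2 → L=9 J1=3 J2=5
add link → L=10 J1=3 J2=5
P@9,3 dof=1 J1 → L=10 J1=4 J2=5
M=3(L−1)−2J1−J2=3·9−2·4−5=14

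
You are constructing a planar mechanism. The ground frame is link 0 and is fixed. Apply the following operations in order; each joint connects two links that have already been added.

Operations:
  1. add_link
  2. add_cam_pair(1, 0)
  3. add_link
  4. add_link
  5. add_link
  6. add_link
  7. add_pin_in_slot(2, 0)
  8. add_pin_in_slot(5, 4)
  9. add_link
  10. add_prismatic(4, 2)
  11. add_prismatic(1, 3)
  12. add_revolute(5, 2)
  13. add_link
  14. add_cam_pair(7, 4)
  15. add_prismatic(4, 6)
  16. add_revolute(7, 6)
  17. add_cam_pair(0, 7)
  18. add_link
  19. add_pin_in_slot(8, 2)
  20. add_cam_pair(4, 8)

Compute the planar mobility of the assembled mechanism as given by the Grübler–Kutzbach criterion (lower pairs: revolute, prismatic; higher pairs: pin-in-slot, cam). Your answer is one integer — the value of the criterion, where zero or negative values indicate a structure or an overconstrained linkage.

link 0 = ground. State L|J1|J2 = 1|0|0
+link1  2|0|0
C(1,0) f=2→J2  2|0|1
+link2  3|0|1
+link3  4|0|1
+link4  5|0|1
+link5  6|0|1
PS(2,0) f=2→J2  6|0|2
PS(5,4) f=2→J2  6|0|3
+link6  7|0|3
P(4,2) f=1→J1  7|1|3
P(1,3) f=1→J1  7|2|3
R(5,2) f=1→J1  7|3|3
+link7  8|3|3
C(7,4) f=2→J2  8|3|4
P(4,6) f=1→J1  8|4|4
R(7,6) f=1→J1  8|5|4
C(0,7) f=2→J2  8|5|5
+link8  9|5|5
PS(8,2) f=2→J2  9|5|6
C(4,8) f=2→J2  9|5|7
M = 3(9−1)−2·5−7 = 24−10−7 = 7

M = 7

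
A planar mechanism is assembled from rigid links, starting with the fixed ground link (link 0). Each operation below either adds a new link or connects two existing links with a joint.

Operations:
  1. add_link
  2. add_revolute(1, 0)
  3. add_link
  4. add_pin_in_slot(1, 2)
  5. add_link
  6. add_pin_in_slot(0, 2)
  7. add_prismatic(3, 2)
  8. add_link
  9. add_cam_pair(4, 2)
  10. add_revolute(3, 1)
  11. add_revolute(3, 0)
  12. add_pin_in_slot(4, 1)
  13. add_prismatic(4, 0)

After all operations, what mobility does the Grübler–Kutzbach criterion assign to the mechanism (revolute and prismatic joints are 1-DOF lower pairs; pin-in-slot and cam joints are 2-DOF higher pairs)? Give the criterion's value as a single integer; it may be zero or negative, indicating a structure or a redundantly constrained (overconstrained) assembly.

M = -2

(L,J1,J2)=(1,0,0); link0 fixed
link1: (2,0,0)
R 1-0 [J1]: (2,1,0)
link2: (3,1,0)
PS 1-2 [J2]: (3,1,1)
link3: (4,1,1)
PS 0-2 [J2]: (4,1,2)
P 3-2 [J1]: (4,2,2)
link4: (5,2,2)
C 4-2 [J2]: (5,2,3)
R 3-1 [J1]: (5,3,3)
R 3-0 [J1]: (5,4,3)
PS 4-1 [J2]: (5,4,4)
P 4-0 [J1]: (5,5,4)
Grübler: 3·4 − 2·5 − 4 = -2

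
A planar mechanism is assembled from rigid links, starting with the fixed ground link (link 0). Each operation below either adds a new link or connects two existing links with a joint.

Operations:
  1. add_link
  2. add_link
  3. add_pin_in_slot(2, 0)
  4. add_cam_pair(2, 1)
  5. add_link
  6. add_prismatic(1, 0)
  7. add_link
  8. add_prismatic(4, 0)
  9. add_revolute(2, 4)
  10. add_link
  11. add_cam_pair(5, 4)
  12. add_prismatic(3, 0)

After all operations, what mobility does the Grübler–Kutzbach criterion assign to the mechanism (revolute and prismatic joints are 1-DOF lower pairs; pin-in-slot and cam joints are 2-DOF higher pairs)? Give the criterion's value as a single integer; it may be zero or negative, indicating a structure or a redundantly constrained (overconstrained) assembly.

[1;0;0] (link 0 is ground)
L+ [2;0;0]
L+ [3;0;0]
PS(2,0)∈J2 [3;0;1]
C(2,1)∈J2 [3;0;2]
L+ [4;0;2]
P(1,0)∈J1 [4;1;2]
L+ [5;1;2]
P(4,0)∈J1 [5;2;2]
R(2,4)∈J1 [5;3;2]
L+ [6;3;2]
C(5,4)∈J2 [6;3;3]
P(3,0)∈J1 [6;4;3]
mobility = 15 − 8 − 3 = 4

M = 4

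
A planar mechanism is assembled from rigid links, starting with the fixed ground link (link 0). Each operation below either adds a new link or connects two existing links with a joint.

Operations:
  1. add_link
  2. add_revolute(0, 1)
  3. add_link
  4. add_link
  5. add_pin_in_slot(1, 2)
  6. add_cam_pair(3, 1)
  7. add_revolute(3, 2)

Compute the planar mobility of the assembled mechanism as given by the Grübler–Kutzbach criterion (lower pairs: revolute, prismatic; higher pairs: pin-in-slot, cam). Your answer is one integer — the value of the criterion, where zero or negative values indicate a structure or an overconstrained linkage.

link 0 = ground. State L|J1|J2 = 1|0|0
+link1  2|0|0
R(0,1) f=1→J1  2|1|0
+link2  3|1|0
+link3  4|1|0
PS(1,2) f=2→J2  4|1|1
C(3,1) f=2→J2  4|1|2
R(3,2) f=1→J1  4|2|2
M = 3(4−1)−2·2−2 = 9−4−2 = 3

M = 3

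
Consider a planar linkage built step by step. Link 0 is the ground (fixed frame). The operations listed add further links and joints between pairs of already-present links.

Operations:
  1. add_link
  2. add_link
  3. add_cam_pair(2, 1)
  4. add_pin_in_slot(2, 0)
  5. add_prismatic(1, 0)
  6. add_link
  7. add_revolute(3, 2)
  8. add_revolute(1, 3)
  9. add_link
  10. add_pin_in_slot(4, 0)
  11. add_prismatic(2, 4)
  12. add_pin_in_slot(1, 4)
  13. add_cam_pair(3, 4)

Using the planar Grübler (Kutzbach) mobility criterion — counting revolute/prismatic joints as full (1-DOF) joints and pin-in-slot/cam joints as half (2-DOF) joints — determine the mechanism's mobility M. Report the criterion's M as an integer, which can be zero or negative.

L=1 J1=0 J2=0
add link → L=2 J1=0 J2=0
add link → L=3 J1=0 J2=0
C@2,1 dof=2 J2 → L=3 J1=0 J2=1
PS@2,0 dof=2 J2 → L=3 J1=0 J2=2
P@1,0 dof=1 J1 → L=3 J1=1 J2=2
add link → L=4 J1=1 J2=2
R@3,2 dof=1 J1 → L=4 J1=2 J2=2
R@1,3 dof=1 J1 → L=4 J1=3 J2=2
add link → L=5 J1=3 J2=2
PS@4,0 dof=2 J2 → L=5 J1=3 J2=3
P@2,4 dof=1 J1 → L=5 J1=4 J2=3
PS@1,4 dof=2 J2 → L=5 J1=4 J2=4
C@3,4 dof=2 J2 → L=5 J1=4 J2=5
M=3(L−1)−2J1−J2=3·4−2·4−5=-1

M = -1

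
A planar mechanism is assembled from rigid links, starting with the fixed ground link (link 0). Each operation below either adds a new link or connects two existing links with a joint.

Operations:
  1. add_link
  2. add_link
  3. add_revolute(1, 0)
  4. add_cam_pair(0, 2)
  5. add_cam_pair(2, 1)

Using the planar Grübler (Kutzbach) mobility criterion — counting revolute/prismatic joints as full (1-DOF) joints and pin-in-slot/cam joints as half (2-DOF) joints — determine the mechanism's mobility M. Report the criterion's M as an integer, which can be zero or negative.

M = 2

(L,J1,J2)=(1,0,0); link0 fixed
link1: (2,0,0)
link2: (3,0,0)
R 1-0 [J1]: (3,1,0)
C 0-2 [J2]: (3,1,1)
C 2-1 [J2]: (3,1,2)
Grübler: 3·2 − 2·1 − 2 = 2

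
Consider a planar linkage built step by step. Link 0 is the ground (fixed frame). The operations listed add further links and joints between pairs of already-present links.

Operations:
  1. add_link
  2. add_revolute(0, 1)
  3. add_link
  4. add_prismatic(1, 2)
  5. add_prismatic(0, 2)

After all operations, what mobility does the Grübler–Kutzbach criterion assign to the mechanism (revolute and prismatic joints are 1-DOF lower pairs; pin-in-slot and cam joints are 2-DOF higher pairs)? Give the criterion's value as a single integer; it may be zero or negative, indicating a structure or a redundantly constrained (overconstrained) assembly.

L=1 J1=0 J2=0
add link → L=2 J1=0 J2=0
R@0,1 dof=1 J1 → L=2 J1=1 J2=0
add link → L=3 J1=1 J2=0
P@1,2 dof=1 J1 → L=3 J1=2 J2=0
P@0,2 dof=1 J1 → L=3 J1=3 J2=0
M=3(L−1)−2J1−J2=3·2−2·3−0=0

M = 0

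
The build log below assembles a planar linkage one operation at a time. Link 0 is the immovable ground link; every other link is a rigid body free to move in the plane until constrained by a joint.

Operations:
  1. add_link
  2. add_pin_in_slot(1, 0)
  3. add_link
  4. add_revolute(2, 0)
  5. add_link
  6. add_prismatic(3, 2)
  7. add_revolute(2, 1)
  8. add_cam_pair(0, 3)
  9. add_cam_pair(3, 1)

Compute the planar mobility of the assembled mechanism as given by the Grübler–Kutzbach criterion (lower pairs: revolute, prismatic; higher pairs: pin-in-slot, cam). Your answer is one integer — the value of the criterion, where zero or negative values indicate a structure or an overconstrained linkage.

M = 0

(L,J1,J2)=(1,0,0); link0 fixed
link1: (2,0,0)
PS 1-0 [J2]: (2,0,1)
link2: (3,0,1)
R 2-0 [J1]: (3,1,1)
link3: (4,1,1)
P 3-2 [J1]: (4,2,1)
R 2-1 [J1]: (4,3,1)
C 0-3 [J2]: (4,3,2)
C 3-1 [J2]: (4,3,3)
Grübler: 3·3 − 2·3 − 3 = 0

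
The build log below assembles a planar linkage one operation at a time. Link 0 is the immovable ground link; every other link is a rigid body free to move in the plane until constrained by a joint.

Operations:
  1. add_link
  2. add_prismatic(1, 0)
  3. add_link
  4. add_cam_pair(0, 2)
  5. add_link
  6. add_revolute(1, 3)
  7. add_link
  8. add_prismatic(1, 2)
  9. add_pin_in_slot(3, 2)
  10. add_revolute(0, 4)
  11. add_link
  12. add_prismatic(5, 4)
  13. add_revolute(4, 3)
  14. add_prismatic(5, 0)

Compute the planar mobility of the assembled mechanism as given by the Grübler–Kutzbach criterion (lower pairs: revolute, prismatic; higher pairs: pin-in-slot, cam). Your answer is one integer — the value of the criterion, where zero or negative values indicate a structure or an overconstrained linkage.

M = -1

ground; <1,0,0>
#1 <2,0,0>
P:1↔0 J1 <2,1,0>
#2 <3,1,0>
C:0↔2 J2 <3,1,1>
#3 <4,1,1>
R:1↔3 J1 <4,2,1>
#4 <5,2,1>
P:1↔2 J1 <5,3,1>
PS:3↔2 J2 <5,3,2>
R:0↔4 J1 <5,4,2>
#5 <6,4,2>
P:5↔4 J1 <6,5,2>
R:4↔3 J1 <6,6,2>
P:5↔0 J1 <6,7,2>
3×5 − 2×7 − 1×2 = -1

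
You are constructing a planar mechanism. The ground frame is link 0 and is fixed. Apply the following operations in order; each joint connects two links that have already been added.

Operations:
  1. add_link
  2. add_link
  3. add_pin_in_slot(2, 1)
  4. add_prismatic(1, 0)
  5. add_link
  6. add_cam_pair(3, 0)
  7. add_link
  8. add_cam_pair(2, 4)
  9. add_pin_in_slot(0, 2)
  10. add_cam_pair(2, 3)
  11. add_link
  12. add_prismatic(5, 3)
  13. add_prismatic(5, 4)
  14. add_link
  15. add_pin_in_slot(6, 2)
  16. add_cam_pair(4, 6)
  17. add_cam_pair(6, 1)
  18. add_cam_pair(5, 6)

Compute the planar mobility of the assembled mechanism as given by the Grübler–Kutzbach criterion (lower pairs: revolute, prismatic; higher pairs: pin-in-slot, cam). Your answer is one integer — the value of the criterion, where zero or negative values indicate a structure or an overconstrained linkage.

L=1 J1=0 J2=0
add link → L=2 J1=0 J2=0
add link → L=3 J1=0 J2=0
PS@2,1 dof=2 J2 → L=3 J1=0 J2=1
P@1,0 dof=1 J1 → L=3 J1=1 J2=1
add link → L=4 J1=1 J2=1
C@3,0 dof=2 J2 → L=4 J1=1 J2=2
add link → L=5 J1=1 J2=2
C@2,4 dof=2 J2 → L=5 J1=1 J2=3
PS@0,2 dof=2 J2 → L=5 J1=1 J2=4
C@2,3 dof=2 J2 → L=5 J1=1 J2=5
add link → L=6 J1=1 J2=5
P@5,3 dof=1 J1 → L=6 J1=2 J2=5
P@5,4 dof=1 J1 → L=6 J1=3 J2=5
add link → L=7 J1=3 J2=5
PS@6,2 dof=2 J2 → L=7 J1=3 J2=6
C@4,6 dof=2 J2 → L=7 J1=3 J2=7
C@6,1 dof=2 J2 → L=7 J1=3 J2=8
C@5,6 dof=2 J2 → L=7 J1=3 J2=9
M=3(L−1)−2J1−J2=3·6−2·3−9=3

M = 3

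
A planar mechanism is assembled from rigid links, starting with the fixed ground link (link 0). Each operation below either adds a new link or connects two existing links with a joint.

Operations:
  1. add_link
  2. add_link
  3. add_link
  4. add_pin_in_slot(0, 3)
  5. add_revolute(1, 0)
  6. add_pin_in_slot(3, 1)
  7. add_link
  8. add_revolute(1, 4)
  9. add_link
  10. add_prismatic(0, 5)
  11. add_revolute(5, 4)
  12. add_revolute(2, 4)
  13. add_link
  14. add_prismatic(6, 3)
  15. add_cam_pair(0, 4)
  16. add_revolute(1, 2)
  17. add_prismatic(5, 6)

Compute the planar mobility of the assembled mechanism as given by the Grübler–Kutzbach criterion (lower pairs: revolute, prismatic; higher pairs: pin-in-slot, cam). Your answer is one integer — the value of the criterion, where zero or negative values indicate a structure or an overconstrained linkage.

(L,J1,J2)=(1,0,0); link0 fixed
link1: (2,0,0)
link2: (3,0,0)
link3: (4,0,0)
PS 0-3 [J2]: (4,0,1)
R 1-0 [J1]: (4,1,1)
PS 3-1 [J2]: (4,1,2)
link4: (5,1,2)
R 1-4 [J1]: (5,2,2)
link5: (6,2,2)
P 0-5 [J1]: (6,3,2)
R 5-4 [J1]: (6,4,2)
R 2-4 [J1]: (6,5,2)
link6: (7,5,2)
P 6-3 [J1]: (7,6,2)
C 0-4 [J2]: (7,6,3)
R 1-2 [J1]: (7,7,3)
P 5-6 [J1]: (7,8,3)
Grübler: 3·6 − 2·8 − 3 = -1

M = -1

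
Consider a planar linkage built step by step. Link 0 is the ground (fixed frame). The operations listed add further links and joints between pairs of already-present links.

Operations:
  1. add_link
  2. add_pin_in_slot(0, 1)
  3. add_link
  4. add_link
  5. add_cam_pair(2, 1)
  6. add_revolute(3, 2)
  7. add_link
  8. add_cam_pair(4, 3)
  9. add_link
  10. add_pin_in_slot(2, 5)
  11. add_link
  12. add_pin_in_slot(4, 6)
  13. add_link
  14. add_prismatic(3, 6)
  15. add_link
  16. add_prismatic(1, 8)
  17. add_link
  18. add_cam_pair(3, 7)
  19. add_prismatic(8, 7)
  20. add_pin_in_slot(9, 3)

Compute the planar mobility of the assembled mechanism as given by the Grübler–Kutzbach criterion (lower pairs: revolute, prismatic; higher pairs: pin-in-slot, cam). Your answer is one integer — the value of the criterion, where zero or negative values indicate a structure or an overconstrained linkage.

M = 12

[1;0;0] (link 0 is ground)
L+ [2;0;0]
PS(0,1)∈J2 [2;0;1]
L+ [3;0;1]
L+ [4;0;1]
C(2,1)∈J2 [4;0;2]
R(3,2)∈J1 [4;1;2]
L+ [5;1;2]
C(4,3)∈J2 [5;1;3]
L+ [6;1;3]
PS(2,5)∈J2 [6;1;4]
L+ [7;1;4]
PS(4,6)∈J2 [7;1;5]
L+ [8;1;5]
P(3,6)∈J1 [8;2;5]
L+ [9;2;5]
P(1,8)∈J1 [9;3;5]
L+ [10;3;5]
C(3,7)∈J2 [10;3;6]
P(8,7)∈J1 [10;4;6]
PS(9,3)∈J2 [10;4;7]
mobility = 27 − 8 − 7 = 12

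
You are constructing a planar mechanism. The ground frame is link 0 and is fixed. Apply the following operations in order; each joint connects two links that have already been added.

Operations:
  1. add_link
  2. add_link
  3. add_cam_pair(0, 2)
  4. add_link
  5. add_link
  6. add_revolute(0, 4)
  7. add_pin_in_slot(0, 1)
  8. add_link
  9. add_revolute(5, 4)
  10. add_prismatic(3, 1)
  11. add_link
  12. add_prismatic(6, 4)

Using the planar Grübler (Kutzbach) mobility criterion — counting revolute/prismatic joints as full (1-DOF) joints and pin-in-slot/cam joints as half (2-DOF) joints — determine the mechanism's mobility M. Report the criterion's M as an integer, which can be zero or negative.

M = 8

[1;0;0] (link 0 is ground)
L+ [2;0;0]
L+ [3;0;0]
C(0,2)∈J2 [3;0;1]
L+ [4;0;1]
L+ [5;0;1]
R(0,4)∈J1 [5;1;1]
PS(0,1)∈J2 [5;1;2]
L+ [6;1;2]
R(5,4)∈J1 [6;2;2]
P(3,1)∈J1 [6;3;2]
L+ [7;3;2]
P(6,4)∈J1 [7;4;2]
mobility = 18 − 8 − 2 = 8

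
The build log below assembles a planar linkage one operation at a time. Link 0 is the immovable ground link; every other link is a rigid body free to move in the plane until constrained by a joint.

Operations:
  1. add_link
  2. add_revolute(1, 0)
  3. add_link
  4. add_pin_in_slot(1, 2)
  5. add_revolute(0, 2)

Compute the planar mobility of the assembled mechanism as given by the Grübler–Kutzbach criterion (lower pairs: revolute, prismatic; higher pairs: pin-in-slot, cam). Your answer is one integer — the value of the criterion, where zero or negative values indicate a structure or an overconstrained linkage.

M = 1

[1;0;0] (link 0 is ground)
L+ [2;0;0]
R(1,0)∈J1 [2;1;0]
L+ [3;1;0]
PS(1,2)∈J2 [3;1;1]
R(0,2)∈J1 [3;2;1]
mobility = 6 − 4 − 1 = 1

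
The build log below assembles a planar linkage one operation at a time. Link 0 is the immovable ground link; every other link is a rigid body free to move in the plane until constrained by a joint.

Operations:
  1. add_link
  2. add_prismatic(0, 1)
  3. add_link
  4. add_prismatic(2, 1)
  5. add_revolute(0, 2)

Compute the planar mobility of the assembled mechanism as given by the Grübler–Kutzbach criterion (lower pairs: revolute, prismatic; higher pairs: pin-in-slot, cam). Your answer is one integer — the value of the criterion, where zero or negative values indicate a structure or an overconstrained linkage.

[1;0;0] (link 0 is ground)
L+ [2;0;0]
P(0,1)∈J1 [2;1;0]
L+ [3;1;0]
P(2,1)∈J1 [3;2;0]
R(0,2)∈J1 [3;3;0]
mobility = 6 − 6 − 0 = 0

M = 0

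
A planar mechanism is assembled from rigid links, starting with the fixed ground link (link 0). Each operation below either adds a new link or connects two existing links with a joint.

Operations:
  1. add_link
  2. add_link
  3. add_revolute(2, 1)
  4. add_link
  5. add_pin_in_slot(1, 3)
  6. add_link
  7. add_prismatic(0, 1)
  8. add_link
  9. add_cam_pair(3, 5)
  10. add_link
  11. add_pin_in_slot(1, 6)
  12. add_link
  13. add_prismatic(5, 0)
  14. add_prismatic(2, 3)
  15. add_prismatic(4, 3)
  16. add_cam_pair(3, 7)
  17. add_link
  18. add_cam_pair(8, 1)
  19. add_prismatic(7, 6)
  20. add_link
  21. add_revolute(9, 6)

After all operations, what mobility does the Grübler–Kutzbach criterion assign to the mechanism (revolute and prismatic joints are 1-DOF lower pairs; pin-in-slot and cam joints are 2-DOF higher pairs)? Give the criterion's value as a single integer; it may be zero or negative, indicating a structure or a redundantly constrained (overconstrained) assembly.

M = 8

ground; <1,0,0>
#1 <2,0,0>
#2 <3,0,0>
R:2↔1 J1 <3,1,0>
#3 <4,1,0>
PS:1↔3 J2 <4,1,1>
#4 <5,1,1>
P:0↔1 J1 <5,2,1>
#5 <6,2,1>
C:3↔5 J2 <6,2,2>
#6 <7,2,2>
PS:1↔6 J2 <7,2,3>
#7 <8,2,3>
P:5↔0 J1 <8,3,3>
P:2↔3 J1 <8,4,3>
P:4↔3 J1 <8,5,3>
C:3↔7 J2 <8,5,4>
#8 <9,5,4>
C:8↔1 J2 <9,5,5>
P:7↔6 J1 <9,6,5>
#9 <10,6,5>
R:9↔6 J1 <10,7,5>
3×9 − 2×7 − 1×5 = 8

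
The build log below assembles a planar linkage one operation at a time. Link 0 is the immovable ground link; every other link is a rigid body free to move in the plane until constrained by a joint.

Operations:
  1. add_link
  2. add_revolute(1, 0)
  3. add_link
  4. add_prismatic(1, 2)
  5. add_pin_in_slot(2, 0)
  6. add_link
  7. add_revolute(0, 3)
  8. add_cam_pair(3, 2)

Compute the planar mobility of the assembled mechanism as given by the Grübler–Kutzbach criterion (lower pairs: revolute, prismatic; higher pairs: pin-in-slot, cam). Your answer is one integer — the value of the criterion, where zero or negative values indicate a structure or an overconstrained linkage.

M = 1

ground; <1,0,0>
#1 <2,0,0>
R:1↔0 J1 <2,1,0>
#2 <3,1,0>
P:1↔2 J1 <3,2,0>
PS:2↔0 J2 <3,2,1>
#3 <4,2,1>
R:0↔3 J1 <4,3,1>
C:3↔2 J2 <4,3,2>
3×3 − 2×3 − 1×2 = 1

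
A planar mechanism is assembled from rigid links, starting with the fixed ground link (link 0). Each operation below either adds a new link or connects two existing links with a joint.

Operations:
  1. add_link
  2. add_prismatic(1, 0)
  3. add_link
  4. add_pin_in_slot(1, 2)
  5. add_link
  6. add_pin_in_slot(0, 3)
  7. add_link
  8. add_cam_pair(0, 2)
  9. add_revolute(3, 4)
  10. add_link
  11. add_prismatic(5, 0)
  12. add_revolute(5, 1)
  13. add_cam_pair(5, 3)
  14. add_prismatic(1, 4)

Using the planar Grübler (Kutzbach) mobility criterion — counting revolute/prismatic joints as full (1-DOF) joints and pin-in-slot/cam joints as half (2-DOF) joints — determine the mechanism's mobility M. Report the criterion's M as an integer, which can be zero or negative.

[1;0;0] (link 0 is ground)
L+ [2;0;0]
P(1,0)∈J1 [2;1;0]
L+ [3;1;0]
PS(1,2)∈J2 [3;1;1]
L+ [4;1;1]
PS(0,3)∈J2 [4;1;2]
L+ [5;1;2]
C(0,2)∈J2 [5;1;3]
R(3,4)∈J1 [5;2;3]
L+ [6;2;3]
P(5,0)∈J1 [6;3;3]
R(5,1)∈J1 [6;4;3]
C(5,3)∈J2 [6;4;4]
P(1,4)∈J1 [6;5;4]
mobility = 15 − 10 − 4 = 1

M = 1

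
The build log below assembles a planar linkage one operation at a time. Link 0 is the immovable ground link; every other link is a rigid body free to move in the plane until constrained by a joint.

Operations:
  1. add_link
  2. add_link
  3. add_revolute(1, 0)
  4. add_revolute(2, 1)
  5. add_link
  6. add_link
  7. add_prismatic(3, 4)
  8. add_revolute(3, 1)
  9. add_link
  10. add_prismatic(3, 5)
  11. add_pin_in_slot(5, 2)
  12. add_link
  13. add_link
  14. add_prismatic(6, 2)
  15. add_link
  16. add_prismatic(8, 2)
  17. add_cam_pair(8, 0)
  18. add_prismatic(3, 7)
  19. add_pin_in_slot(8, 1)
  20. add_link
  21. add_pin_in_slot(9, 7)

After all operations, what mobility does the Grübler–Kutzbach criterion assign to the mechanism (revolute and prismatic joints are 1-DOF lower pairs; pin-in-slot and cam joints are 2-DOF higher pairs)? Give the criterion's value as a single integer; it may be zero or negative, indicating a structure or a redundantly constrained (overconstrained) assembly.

M = 7

ground; <1,0,0>
#1 <2,0,0>
#2 <3,0,0>
R:1↔0 J1 <3,1,0>
R:2↔1 J1 <3,2,0>
#3 <4,2,0>
#4 <5,2,0>
P:3↔4 J1 <5,3,0>
R:3↔1 J1 <5,4,0>
#5 <6,4,0>
P:3↔5 J1 <6,5,0>
PS:5↔2 J2 <6,5,1>
#6 <7,5,1>
#7 <8,5,1>
P:6↔2 J1 <8,6,1>
#8 <9,6,1>
P:8↔2 J1 <9,7,1>
C:8↔0 J2 <9,7,2>
P:3↔7 J1 <9,8,2>
PS:8↔1 J2 <9,8,3>
#9 <10,8,3>
PS:9↔7 J2 <10,8,4>
3×9 − 2×8 − 1×4 = 7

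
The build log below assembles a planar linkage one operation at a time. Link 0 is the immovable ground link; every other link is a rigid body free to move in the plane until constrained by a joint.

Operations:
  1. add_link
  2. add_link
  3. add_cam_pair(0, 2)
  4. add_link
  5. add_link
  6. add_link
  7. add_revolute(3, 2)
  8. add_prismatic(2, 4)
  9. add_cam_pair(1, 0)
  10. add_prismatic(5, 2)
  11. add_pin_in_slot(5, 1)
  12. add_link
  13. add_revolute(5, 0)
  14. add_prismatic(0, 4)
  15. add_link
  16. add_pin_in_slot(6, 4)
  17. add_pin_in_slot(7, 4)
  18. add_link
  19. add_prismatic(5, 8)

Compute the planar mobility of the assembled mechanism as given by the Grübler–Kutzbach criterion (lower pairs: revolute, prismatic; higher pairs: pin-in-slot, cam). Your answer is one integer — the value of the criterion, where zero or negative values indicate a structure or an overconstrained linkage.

M = 7

ground; <1,0,0>
#1 <2,0,0>
#2 <3,0,0>
C:0↔2 J2 <3,0,1>
#3 <4,0,1>
#4 <5,0,1>
#5 <6,0,1>
R:3↔2 J1 <6,1,1>
P:2↔4 J1 <6,2,1>
C:1↔0 J2 <6,2,2>
P:5↔2 J1 <6,3,2>
PS:5↔1 J2 <6,3,3>
#6 <7,3,3>
R:5↔0 J1 <7,4,3>
P:0↔4 J1 <7,5,3>
#7 <8,5,3>
PS:6↔4 J2 <8,5,4>
PS:7↔4 J2 <8,5,5>
#8 <9,5,5>
P:5↔8 J1 <9,6,5>
3×8 − 2×6 − 1×5 = 7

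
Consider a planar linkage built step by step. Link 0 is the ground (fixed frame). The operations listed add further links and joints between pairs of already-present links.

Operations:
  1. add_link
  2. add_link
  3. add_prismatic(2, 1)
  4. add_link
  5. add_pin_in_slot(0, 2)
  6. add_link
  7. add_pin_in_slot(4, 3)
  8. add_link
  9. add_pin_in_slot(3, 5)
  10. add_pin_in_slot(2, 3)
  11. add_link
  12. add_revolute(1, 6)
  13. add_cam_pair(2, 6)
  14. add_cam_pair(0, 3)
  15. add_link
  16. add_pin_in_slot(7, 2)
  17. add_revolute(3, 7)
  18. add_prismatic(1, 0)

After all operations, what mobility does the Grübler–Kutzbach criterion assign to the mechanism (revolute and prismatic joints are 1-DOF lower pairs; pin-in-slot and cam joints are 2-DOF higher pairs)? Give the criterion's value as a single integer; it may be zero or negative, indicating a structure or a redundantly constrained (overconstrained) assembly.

M = 6

link 0 = ground. State L|J1|J2 = 1|0|0
+link1  2|0|0
+link2  3|0|0
P(2,1) f=1→J1  3|1|0
+link3  4|1|0
PS(0,2) f=2→J2  4|1|1
+link4  5|1|1
PS(4,3) f=2→J2  5|1|2
+link5  6|1|2
PS(3,5) f=2→J2  6|1|3
PS(2,3) f=2→J2  6|1|4
+link6  7|1|4
R(1,6) f=1→J1  7|2|4
C(2,6) f=2→J2  7|2|5
C(0,3) f=2→J2  7|2|6
+link7  8|2|6
PS(7,2) f=2→J2  8|2|7
R(3,7) f=1→J1  8|3|7
P(1,0) f=1→J1  8|4|7
M = 3(8−1)−2·4−7 = 21−8−7 = 6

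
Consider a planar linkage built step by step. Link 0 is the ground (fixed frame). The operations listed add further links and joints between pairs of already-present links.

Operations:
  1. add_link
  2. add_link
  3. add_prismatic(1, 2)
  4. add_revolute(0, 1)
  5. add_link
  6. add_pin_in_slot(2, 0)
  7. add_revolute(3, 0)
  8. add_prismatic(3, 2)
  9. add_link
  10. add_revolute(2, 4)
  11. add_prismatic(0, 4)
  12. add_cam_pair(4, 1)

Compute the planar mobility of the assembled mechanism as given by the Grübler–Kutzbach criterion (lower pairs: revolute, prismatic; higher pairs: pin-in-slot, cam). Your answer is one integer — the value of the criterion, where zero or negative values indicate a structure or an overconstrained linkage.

L=1 J1=0 J2=0
add link → L=2 J1=0 J2=0
add link → L=3 J1=0 J2=0
P@1,2 dof=1 J1 → L=3 J1=1 J2=0
R@0,1 dof=1 J1 → L=3 J1=2 J2=0
add link → L=4 J1=2 J2=0
PS@2,0 dof=2 J2 → L=4 J1=2 J2=1
R@3,0 dof=1 J1 → L=4 J1=3 J2=1
P@3,2 dof=1 J1 → L=4 J1=4 J2=1
add link → L=5 J1=4 J2=1
R@2,4 dof=1 J1 → L=5 J1=5 J2=1
P@0,4 dof=1 J1 → L=5 J1=6 J2=1
C@4,1 dof=2 J2 → L=5 J1=6 J2=2
M=3(L−1)−2J1−J2=3·4−2·6−2=-2

M = -2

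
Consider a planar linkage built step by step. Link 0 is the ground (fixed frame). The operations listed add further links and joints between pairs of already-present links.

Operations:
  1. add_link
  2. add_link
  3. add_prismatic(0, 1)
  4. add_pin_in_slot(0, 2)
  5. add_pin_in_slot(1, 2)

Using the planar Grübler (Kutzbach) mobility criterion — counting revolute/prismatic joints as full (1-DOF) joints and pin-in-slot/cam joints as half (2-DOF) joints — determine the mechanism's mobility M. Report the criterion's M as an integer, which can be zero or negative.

[1;0;0] (link 0 is ground)
L+ [2;0;0]
L+ [3;0;0]
P(0,1)∈J1 [3;1;0]
PS(0,2)∈J2 [3;1;1]
PS(1,2)∈J2 [3;1;2]
mobility = 6 − 2 − 2 = 2

M = 2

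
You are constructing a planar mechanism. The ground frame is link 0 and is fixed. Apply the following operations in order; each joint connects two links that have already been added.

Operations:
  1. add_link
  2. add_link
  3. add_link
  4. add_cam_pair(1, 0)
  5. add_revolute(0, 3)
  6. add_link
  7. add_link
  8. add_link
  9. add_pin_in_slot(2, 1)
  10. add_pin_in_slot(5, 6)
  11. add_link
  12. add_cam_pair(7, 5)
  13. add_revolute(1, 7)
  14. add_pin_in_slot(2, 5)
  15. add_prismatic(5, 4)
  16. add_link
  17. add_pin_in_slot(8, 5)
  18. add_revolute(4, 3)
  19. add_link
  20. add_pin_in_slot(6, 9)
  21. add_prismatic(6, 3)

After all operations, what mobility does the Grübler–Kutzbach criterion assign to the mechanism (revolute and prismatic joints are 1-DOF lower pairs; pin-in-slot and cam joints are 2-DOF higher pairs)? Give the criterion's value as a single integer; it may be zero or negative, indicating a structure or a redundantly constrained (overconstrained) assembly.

M = 10

(L,J1,J2)=(1,0,0); link0 fixed
link1: (2,0,0)
link2: (3,0,0)
link3: (4,0,0)
C 1-0 [J2]: (4,0,1)
R 0-3 [J1]: (4,1,1)
link4: (5,1,1)
link5: (6,1,1)
link6: (7,1,1)
PS 2-1 [J2]: (7,1,2)
PS 5-6 [J2]: (7,1,3)
link7: (8,1,3)
C 7-5 [J2]: (8,1,4)
R 1-7 [J1]: (8,2,4)
PS 2-5 [J2]: (8,2,5)
P 5-4 [J1]: (8,3,5)
link8: (9,3,5)
PS 8-5 [J2]: (9,3,6)
R 4-3 [J1]: (9,4,6)
link9: (10,4,6)
PS 6-9 [J2]: (10,4,7)
P 6-3 [J1]: (10,5,7)
Grübler: 3·9 − 2·5 − 7 = 10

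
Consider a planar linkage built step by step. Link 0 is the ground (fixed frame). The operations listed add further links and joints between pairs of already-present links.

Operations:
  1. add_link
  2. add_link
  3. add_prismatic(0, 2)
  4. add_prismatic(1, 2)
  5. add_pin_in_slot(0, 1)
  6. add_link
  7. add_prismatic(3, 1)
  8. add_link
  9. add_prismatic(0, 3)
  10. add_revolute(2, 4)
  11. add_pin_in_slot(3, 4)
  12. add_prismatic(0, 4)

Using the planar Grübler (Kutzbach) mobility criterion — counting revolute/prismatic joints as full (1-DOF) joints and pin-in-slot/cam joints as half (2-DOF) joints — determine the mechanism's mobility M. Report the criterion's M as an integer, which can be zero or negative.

link 0 = ground. State L|J1|J2 = 1|0|0
+link1  2|0|0
+link2  3|0|0
P(0,2) f=1→J1  3|1|0
P(1,2) f=1→J1  3|2|0
PS(0,1) f=2→J2  3|2|1
+link3  4|2|1
P(3,1) f=1→J1  4|3|1
+link4  5|3|1
P(0,3) f=1→J1  5|4|1
R(2,4) f=1→J1  5|5|1
PS(3,4) f=2→J2  5|5|2
P(0,4) f=1→J1  5|6|2
M = 3(5−1)−2·6−2 = 12−12−2 = -2

M = -2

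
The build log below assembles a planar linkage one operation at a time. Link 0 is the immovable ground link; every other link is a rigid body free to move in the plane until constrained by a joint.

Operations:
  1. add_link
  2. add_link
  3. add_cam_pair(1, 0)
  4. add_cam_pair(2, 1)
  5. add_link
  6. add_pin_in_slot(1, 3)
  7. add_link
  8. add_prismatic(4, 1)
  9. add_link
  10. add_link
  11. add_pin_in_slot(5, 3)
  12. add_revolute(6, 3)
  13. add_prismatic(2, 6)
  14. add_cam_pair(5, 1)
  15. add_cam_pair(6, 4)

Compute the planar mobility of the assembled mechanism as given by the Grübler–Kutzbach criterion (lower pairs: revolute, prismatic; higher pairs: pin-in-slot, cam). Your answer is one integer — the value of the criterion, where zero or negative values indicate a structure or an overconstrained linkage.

ground; <1,0,0>
#1 <2,0,0>
#2 <3,0,0>
C:1↔0 J2 <3,0,1>
C:2↔1 J2 <3,0,2>
#3 <4,0,2>
PS:1↔3 J2 <4,0,3>
#4 <5,0,3>
P:4↔1 J1 <5,1,3>
#5 <6,1,3>
#6 <7,1,3>
PS:5↔3 J2 <7,1,4>
R:6↔3 J1 <7,2,4>
P:2↔6 J1 <7,3,4>
C:5↔1 J2 <7,3,5>
C:6↔4 J2 <7,3,6>
3×6 − 2×3 − 1×6 = 6

M = 6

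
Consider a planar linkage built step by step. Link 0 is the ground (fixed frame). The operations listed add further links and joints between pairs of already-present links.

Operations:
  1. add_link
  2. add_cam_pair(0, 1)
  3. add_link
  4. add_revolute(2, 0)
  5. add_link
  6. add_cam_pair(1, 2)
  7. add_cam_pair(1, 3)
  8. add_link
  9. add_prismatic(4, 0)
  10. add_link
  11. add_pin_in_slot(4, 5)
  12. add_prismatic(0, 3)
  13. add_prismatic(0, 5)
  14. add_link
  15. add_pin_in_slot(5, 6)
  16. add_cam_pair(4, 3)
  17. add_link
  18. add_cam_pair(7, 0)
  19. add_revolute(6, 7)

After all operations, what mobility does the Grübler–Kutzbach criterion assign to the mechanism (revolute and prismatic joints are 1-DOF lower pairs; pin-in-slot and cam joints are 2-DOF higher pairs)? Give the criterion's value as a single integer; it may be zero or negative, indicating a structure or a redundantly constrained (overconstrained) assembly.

(L,J1,J2)=(1,0,0); link0 fixed
link1: (2,0,0)
C 0-1 [J2]: (2,0,1)
link2: (3,0,1)
R 2-0 [J1]: (3,1,1)
link3: (4,1,1)
C 1-2 [J2]: (4,1,2)
C 1-3 [J2]: (4,1,3)
link4: (5,1,3)
P 4-0 [J1]: (5,2,3)
link5: (6,2,3)
PS 4-5 [J2]: (6,2,4)
P 0-3 [J1]: (6,3,4)
P 0-5 [J1]: (6,4,4)
link6: (7,4,4)
PS 5-6 [J2]: (7,4,5)
C 4-3 [J2]: (7,4,6)
link7: (8,4,6)
C 7-0 [J2]: (8,4,7)
R 6-7 [J1]: (8,5,7)
Grübler: 3·7 − 2·5 − 7 = 4

M = 4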